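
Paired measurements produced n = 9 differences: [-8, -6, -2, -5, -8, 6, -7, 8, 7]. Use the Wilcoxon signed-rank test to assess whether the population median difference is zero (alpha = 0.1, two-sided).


Step 1: Drop any zero differences (none here) and take |d_i|.
|d| = [8, 6, 2, 5, 8, 6, 7, 8, 7]
Step 2: Midrank |d_i| (ties get averaged ranks).
ranks: |8|->8, |6|->3.5, |2|->1, |5|->2, |8|->8, |6|->3.5, |7|->5.5, |8|->8, |7|->5.5
Step 3: Attach original signs; sum ranks with positive sign and with negative sign.
W+ = 3.5 + 8 + 5.5 = 17
W- = 8 + 3.5 + 1 + 2 + 8 + 5.5 = 28
(Check: W+ + W- = 45 should equal n(n+1)/2 = 45.)
Step 4: Test statistic W = min(W+, W-) = 17.
Step 5: Ties in |d|, so use the tie-corrected normal approximation.
        E[W] = n(n+1)/4 = 9*10/4 = 22.5.
        Tie groups: |d|=6 (t=2), |d|=7 (t=2), |d|=8 (t=3); sum(t^3 - t) = 36.
        Var[W] = n(n+1)(2n+1)/24 - sum(t^3-t)/48 = 1710/24 - 36/48 = 70.5.
        z = (W - E[W]) / sqrt(Var[W]) = (17 - 22.5) / 8.3964 = -0.6550.
        Two-sided p = 2*Phi(z) = 0.512442.
Step 6: alpha = 0.1. fail to reject H0.

W+ = 17, W- = 28, W = min = 17, p = 0.512442, fail to reject H0.


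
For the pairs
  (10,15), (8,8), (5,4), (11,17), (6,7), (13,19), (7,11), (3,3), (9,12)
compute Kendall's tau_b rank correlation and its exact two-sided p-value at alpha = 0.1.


Step 1: Enumerate the 36 unordered pairs (i,j) with i<j and classify each by sign(x_j-x_i) * sign(y_j-y_i).
  (1,2):dx=-2,dy=-7->C; (1,3):dx=-5,dy=-11->C; (1,4):dx=+1,dy=+2->C; (1,5):dx=-4,dy=-8->C
  (1,6):dx=+3,dy=+4->C; (1,7):dx=-3,dy=-4->C; (1,8):dx=-7,dy=-12->C; (1,9):dx=-1,dy=-3->C
  (2,3):dx=-3,dy=-4->C; (2,4):dx=+3,dy=+9->C; (2,5):dx=-2,dy=-1->C; (2,6):dx=+5,dy=+11->C
  (2,7):dx=-1,dy=+3->D; (2,8):dx=-5,dy=-5->C; (2,9):dx=+1,dy=+4->C; (3,4):dx=+6,dy=+13->C
  (3,5):dx=+1,dy=+3->C; (3,6):dx=+8,dy=+15->C; (3,7):dx=+2,dy=+7->C; (3,8):dx=-2,dy=-1->C
  (3,9):dx=+4,dy=+8->C; (4,5):dx=-5,dy=-10->C; (4,6):dx=+2,dy=+2->C; (4,7):dx=-4,dy=-6->C
  (4,8):dx=-8,dy=-14->C; (4,9):dx=-2,dy=-5->C; (5,6):dx=+7,dy=+12->C; (5,7):dx=+1,dy=+4->C
  (5,8):dx=-3,dy=-4->C; (5,9):dx=+3,dy=+5->C; (6,7):dx=-6,dy=-8->C; (6,8):dx=-10,dy=-16->C
  (6,9):dx=-4,dy=-7->C; (7,8):dx=-4,dy=-8->C; (7,9):dx=+2,dy=+1->C; (8,9):dx=+6,dy=+9->C
Step 2: C = 35, D = 1, total pairs = 36.
Step 3: tau = (C - D)/(n(n-1)/2) = (35 - 1)/36 = 0.944444.
Step 4: Exact two-sided p-value (enumerate n! = 362880 permutations of y under H0): p = 0.000050.
Step 5: alpha = 0.1. reject H0.

tau_b = 0.9444 (C=35, D=1), p = 0.000050, reject H0.


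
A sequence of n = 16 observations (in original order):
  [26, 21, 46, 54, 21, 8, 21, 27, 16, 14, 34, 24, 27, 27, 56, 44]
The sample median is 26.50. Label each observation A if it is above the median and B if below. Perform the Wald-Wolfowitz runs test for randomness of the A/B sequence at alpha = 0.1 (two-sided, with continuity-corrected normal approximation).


Step 1: Compute median = 26.50; label A = above, B = below.
Labels in order: BBAABBBABBABAAAA  (n_A = 8, n_B = 8)
Step 2: Count runs R = 8.
Step 3: Under H0 (random ordering), E[R] = 2*n_A*n_B/(n_A+n_B) + 1 = 2*8*8/16 + 1 = 9.0000.
        Var[R] = 2*n_A*n_B*(2*n_A*n_B - n_A - n_B) / ((n_A+n_B)^2 * (n_A+n_B-1)) = 14336/3840 = 3.7333.
        SD[R] = 1.9322.
Step 4: Continuity-corrected z = (R + 0.5 - E[R]) / SD[R] = (8 + 0.5 - 9.0000) / 1.9322 = -0.2588.
Step 5: Two-sided p-value via normal approximation = 2*(1 - Phi(|z|)) = 0.795809.
Step 6: alpha = 0.1. fail to reject H0.

R = 8, z = -0.2588, p = 0.795809, fail to reject H0.


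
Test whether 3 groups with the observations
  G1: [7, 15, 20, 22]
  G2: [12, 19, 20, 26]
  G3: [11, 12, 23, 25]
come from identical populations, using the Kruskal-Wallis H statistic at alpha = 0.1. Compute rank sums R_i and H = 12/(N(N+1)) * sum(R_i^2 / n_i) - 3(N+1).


Step 1: Combine all N = 12 observations and assign midranks.
sorted (value, group, rank): (7,G1,1), (11,G3,2), (12,G2,3.5), (12,G3,3.5), (15,G1,5), (19,G2,6), (20,G1,7.5), (20,G2,7.5), (22,G1,9), (23,G3,10), (25,G3,11), (26,G2,12)
Step 2: Sum ranks within each group.
R_1 = 22.5 (n_1 = 4)
R_2 = 29 (n_2 = 4)
R_3 = 26.5 (n_3 = 4)
Step 3: H = 12/(N(N+1)) * sum(R_i^2/n_i) - 3(N+1)
     = 12/(12*13) * (22.5^2/4 + 29^2/4 + 26.5^2/4) - 3*13
     = 0.076923 * 512.375 - 39
     = 0.413462.
Step 4: Ties present; correction factor C = 1 - 12/(12^3 - 12) = 0.993007. Corrected H = 0.413462 / 0.993007 = 0.416373.
Step 5: Under H0, H ~ chi^2(2); p-value = 0.812055.
Step 6: alpha = 0.1. fail to reject H0.

H = 0.4164, df = 2, p = 0.812055, fail to reject H0.


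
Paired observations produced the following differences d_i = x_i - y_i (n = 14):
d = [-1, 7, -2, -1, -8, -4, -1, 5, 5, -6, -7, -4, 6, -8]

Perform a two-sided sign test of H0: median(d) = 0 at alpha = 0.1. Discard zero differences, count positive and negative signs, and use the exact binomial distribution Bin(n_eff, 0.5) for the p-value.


Step 1: Discard zero differences. Original n = 14; n_eff = number of nonzero differences = 14.
Nonzero differences (with sign): -1, +7, -2, -1, -8, -4, -1, +5, +5, -6, -7, -4, +6, -8
Step 2: Count signs: positive = 4, negative = 10.
Step 3: Under H0: P(positive) = 0.5, so the number of positives S ~ Bin(14, 0.5).
Step 4: Two-sided exact p-value = sum of Bin(14,0.5) probabilities at or below the observed probability = 0.179565.
Step 5: alpha = 0.1. fail to reject H0.

n_eff = 14, pos = 4, neg = 10, p = 0.179565, fail to reject H0.


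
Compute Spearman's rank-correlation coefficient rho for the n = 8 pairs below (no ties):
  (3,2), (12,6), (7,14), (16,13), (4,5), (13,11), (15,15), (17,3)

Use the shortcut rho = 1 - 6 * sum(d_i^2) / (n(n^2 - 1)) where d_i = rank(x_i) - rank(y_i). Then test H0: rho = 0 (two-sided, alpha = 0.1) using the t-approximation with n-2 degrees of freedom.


Step 1: Rank x and y separately (midranks; no ties here).
rank(x): 3->1, 12->4, 7->3, 16->7, 4->2, 13->5, 15->6, 17->8
rank(y): 2->1, 6->4, 14->7, 13->6, 5->3, 11->5, 15->8, 3->2
Step 2: d_i = R_x(i) - R_y(i); compute d_i^2.
  (1-1)^2=0, (4-4)^2=0, (3-7)^2=16, (7-6)^2=1, (2-3)^2=1, (5-5)^2=0, (6-8)^2=4, (8-2)^2=36
sum(d^2) = 58.
Step 3: rho = 1 - 6*58 / (8*(8^2 - 1)) = 1 - 348/504 = 0.309524.
Step 4: Under H0, t = rho * sqrt((n-2)/(1-rho^2)) = 0.7973 ~ t(6).
Step 5: Two-sided p-value from the t-distribution with 6 df = 0.455645.
Step 6: alpha = 0.1. fail to reject H0.

rho = 0.3095, p = 0.455645, fail to reject H0 at alpha = 0.1.


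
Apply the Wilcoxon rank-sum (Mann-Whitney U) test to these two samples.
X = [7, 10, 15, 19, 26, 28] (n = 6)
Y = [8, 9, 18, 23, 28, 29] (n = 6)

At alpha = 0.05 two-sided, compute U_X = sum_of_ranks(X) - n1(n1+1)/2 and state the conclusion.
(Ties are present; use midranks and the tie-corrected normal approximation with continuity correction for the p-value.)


Step 1: Combine and sort all 12 observations; assign midranks.
sorted (value, group): (7,X), (8,Y), (9,Y), (10,X), (15,X), (18,Y), (19,X), (23,Y), (26,X), (28,X), (28,Y), (29,Y)
ranks: 7->1, 8->2, 9->3, 10->4, 15->5, 18->6, 19->7, 23->8, 26->9, 28->10.5, 28->10.5, 29->12
Step 2: Rank sum for X: R1 = 1 + 4 + 5 + 7 + 9 + 10.5 = 36.5.
Step 3: U_X = R1 - n1(n1+1)/2 = 36.5 - 6*7/2 = 36.5 - 21 = 15.5.
       U_Y = n1*n2 - U_X = 36 - 15.5 = 20.5.
Step 4: Ties are present, so use the tie-corrected normal approximation (with continuity correction) for the p-value.
Step 5: p-value = 0.748349; compare to alpha = 0.05. fail to reject H0.

U_X = 15.5, p = 0.748349, fail to reject H0 at alpha = 0.05.


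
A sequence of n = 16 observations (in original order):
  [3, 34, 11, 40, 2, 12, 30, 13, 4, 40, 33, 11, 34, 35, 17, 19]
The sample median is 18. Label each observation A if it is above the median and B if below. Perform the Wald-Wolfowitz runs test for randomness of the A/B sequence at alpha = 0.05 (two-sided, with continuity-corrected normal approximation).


Step 1: Compute median = 18; label A = above, B = below.
Labels in order: BABABBABBAABAABA  (n_A = 8, n_B = 8)
Step 2: Count runs R = 12.
Step 3: Under H0 (random ordering), E[R] = 2*n_A*n_B/(n_A+n_B) + 1 = 2*8*8/16 + 1 = 9.0000.
        Var[R] = 2*n_A*n_B*(2*n_A*n_B - n_A - n_B) / ((n_A+n_B)^2 * (n_A+n_B-1)) = 14336/3840 = 3.7333.
        SD[R] = 1.9322.
Step 4: Continuity-corrected z = (R - 0.5 - E[R]) / SD[R] = (12 - 0.5 - 9.0000) / 1.9322 = 1.2939.
Step 5: Two-sided p-value via normal approximation = 2*(1 - Phi(|z|)) = 0.195709.
Step 6: alpha = 0.05. fail to reject H0.

R = 12, z = 1.2939, p = 0.195709, fail to reject H0.


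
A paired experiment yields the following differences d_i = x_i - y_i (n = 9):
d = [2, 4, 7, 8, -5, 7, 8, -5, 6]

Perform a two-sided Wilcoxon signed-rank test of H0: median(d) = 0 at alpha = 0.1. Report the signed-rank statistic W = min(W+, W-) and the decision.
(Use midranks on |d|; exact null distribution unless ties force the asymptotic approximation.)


Step 1: Drop any zero differences (none here) and take |d_i|.
|d| = [2, 4, 7, 8, 5, 7, 8, 5, 6]
Step 2: Midrank |d_i| (ties get averaged ranks).
ranks: |2|->1, |4|->2, |7|->6.5, |8|->8.5, |5|->3.5, |7|->6.5, |8|->8.5, |5|->3.5, |6|->5
Step 3: Attach original signs; sum ranks with positive sign and with negative sign.
W+ = 1 + 2 + 6.5 + 8.5 + 6.5 + 8.5 + 5 = 38
W- = 3.5 + 3.5 = 7
(Check: W+ + W- = 45 should equal n(n+1)/2 = 45.)
Step 4: Test statistic W = min(W+, W-) = 7.
Step 5: Ties in |d|, so use the tie-corrected normal approximation.
        E[W] = n(n+1)/4 = 9*10/4 = 22.5.
        Tie groups: |d|=5 (t=2), |d|=7 (t=2), |d|=8 (t=2); sum(t^3 - t) = 18.
        Var[W] = n(n+1)(2n+1)/24 - sum(t^3-t)/48 = 1710/24 - 18/48 = 70.875.
        z = (W - E[W]) / sqrt(Var[W]) = (7 - 22.5) / 8.4187 = -1.8411.
        Two-sided p = 2*Phi(z) = 0.065602.
Step 6: alpha = 0.1. reject H0.

W+ = 38, W- = 7, W = min = 7, p = 0.065602, reject H0.


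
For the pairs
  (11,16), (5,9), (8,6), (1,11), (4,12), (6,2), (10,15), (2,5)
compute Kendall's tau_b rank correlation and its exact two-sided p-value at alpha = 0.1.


Step 1: Enumerate the 28 unordered pairs (i,j) with i<j and classify each by sign(x_j-x_i) * sign(y_j-y_i).
  (1,2):dx=-6,dy=-7->C; (1,3):dx=-3,dy=-10->C; (1,4):dx=-10,dy=-5->C; (1,5):dx=-7,dy=-4->C
  (1,6):dx=-5,dy=-14->C; (1,7):dx=-1,dy=-1->C; (1,8):dx=-9,dy=-11->C; (2,3):dx=+3,dy=-3->D
  (2,4):dx=-4,dy=+2->D; (2,5):dx=-1,dy=+3->D; (2,6):dx=+1,dy=-7->D; (2,7):dx=+5,dy=+6->C
  (2,8):dx=-3,dy=-4->C; (3,4):dx=-7,dy=+5->D; (3,5):dx=-4,dy=+6->D; (3,6):dx=-2,dy=-4->C
  (3,7):dx=+2,dy=+9->C; (3,8):dx=-6,dy=-1->C; (4,5):dx=+3,dy=+1->C; (4,6):dx=+5,dy=-9->D
  (4,7):dx=+9,dy=+4->C; (4,8):dx=+1,dy=-6->D; (5,6):dx=+2,dy=-10->D; (5,7):dx=+6,dy=+3->C
  (5,8):dx=-2,dy=-7->C; (6,7):dx=+4,dy=+13->C; (6,8):dx=-4,dy=+3->D; (7,8):dx=-8,dy=-10->C
Step 2: C = 18, D = 10, total pairs = 28.
Step 3: tau = (C - D)/(n(n-1)/2) = (18 - 10)/28 = 0.285714.
Step 4: Exact two-sided p-value (enumerate n! = 40320 permutations of y under H0): p = 0.398760.
Step 5: alpha = 0.1. fail to reject H0.

tau_b = 0.2857 (C=18, D=10), p = 0.398760, fail to reject H0.


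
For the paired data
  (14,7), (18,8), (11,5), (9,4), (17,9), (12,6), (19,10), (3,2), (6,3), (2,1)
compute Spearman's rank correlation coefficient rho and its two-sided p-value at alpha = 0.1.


Step 1: Rank x and y separately (midranks; no ties here).
rank(x): 14->7, 18->9, 11->5, 9->4, 17->8, 12->6, 19->10, 3->2, 6->3, 2->1
rank(y): 7->7, 8->8, 5->5, 4->4, 9->9, 6->6, 10->10, 2->2, 3->3, 1->1
Step 2: d_i = R_x(i) - R_y(i); compute d_i^2.
  (7-7)^2=0, (9-8)^2=1, (5-5)^2=0, (4-4)^2=0, (8-9)^2=1, (6-6)^2=0, (10-10)^2=0, (2-2)^2=0, (3-3)^2=0, (1-1)^2=0
sum(d^2) = 2.
Step 3: rho = 1 - 6*2 / (10*(10^2 - 1)) = 1 - 12/990 = 0.987879.
Step 4: Under H0, t = rho * sqrt((n-2)/(1-rho^2)) = 18.0003 ~ t(8).
Step 5: Two-sided p-value from the t-distribution with 8 df = 0.000000.
Step 6: alpha = 0.1. reject H0.

rho = 0.9879, p = 0.000000, reject H0 at alpha = 0.1.


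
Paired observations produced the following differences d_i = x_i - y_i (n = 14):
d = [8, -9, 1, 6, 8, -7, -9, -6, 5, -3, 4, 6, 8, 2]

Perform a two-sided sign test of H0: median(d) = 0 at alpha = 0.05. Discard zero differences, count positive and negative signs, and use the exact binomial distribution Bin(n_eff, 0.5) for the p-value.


Step 1: Discard zero differences. Original n = 14; n_eff = number of nonzero differences = 14.
Nonzero differences (with sign): +8, -9, +1, +6, +8, -7, -9, -6, +5, -3, +4, +6, +8, +2
Step 2: Count signs: positive = 9, negative = 5.
Step 3: Under H0: P(positive) = 0.5, so the number of positives S ~ Bin(14, 0.5).
Step 4: Two-sided exact p-value = sum of Bin(14,0.5) probabilities at or below the observed probability = 0.423950.
Step 5: alpha = 0.05. fail to reject H0.

n_eff = 14, pos = 9, neg = 5, p = 0.423950, fail to reject H0.


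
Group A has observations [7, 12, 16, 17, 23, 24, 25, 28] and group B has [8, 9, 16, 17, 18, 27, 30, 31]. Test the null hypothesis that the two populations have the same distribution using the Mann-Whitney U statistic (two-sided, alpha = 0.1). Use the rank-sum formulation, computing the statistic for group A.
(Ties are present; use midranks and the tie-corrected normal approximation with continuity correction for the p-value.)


Step 1: Combine and sort all 16 observations; assign midranks.
sorted (value, group): (7,X), (8,Y), (9,Y), (12,X), (16,X), (16,Y), (17,X), (17,Y), (18,Y), (23,X), (24,X), (25,X), (27,Y), (28,X), (30,Y), (31,Y)
ranks: 7->1, 8->2, 9->3, 12->4, 16->5.5, 16->5.5, 17->7.5, 17->7.5, 18->9, 23->10, 24->11, 25->12, 27->13, 28->14, 30->15, 31->16
Step 2: Rank sum for X: R1 = 1 + 4 + 5.5 + 7.5 + 10 + 11 + 12 + 14 = 65.
Step 3: U_X = R1 - n1(n1+1)/2 = 65 - 8*9/2 = 65 - 36 = 29.
       U_Y = n1*n2 - U_X = 64 - 29 = 35.
Step 4: Ties are present, so use the tie-corrected normal approximation (with continuity correction) for the p-value.
Step 5: p-value = 0.792597; compare to alpha = 0.1. fail to reject H0.

U_X = 29, p = 0.792597, fail to reject H0 at alpha = 0.1.


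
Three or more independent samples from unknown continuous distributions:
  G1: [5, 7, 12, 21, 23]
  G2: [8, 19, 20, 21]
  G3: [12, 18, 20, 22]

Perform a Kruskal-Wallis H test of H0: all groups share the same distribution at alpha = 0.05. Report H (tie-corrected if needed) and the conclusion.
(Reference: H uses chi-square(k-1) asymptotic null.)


Step 1: Combine all N = 13 observations and assign midranks.
sorted (value, group, rank): (5,G1,1), (7,G1,2), (8,G2,3), (12,G1,4.5), (12,G3,4.5), (18,G3,6), (19,G2,7), (20,G2,8.5), (20,G3,8.5), (21,G1,10.5), (21,G2,10.5), (22,G3,12), (23,G1,13)
Step 2: Sum ranks within each group.
R_1 = 31 (n_1 = 5)
R_2 = 29 (n_2 = 4)
R_3 = 31 (n_3 = 4)
Step 3: H = 12/(N(N+1)) * sum(R_i^2/n_i) - 3(N+1)
     = 12/(13*14) * (31^2/5 + 29^2/4 + 31^2/4) - 3*14
     = 0.065934 * 642.7 - 42
     = 0.375824.
Step 4: Ties present; correction factor C = 1 - 18/(13^3 - 13) = 0.991758. Corrected H = 0.375824 / 0.991758 = 0.378947.
Step 5: Under H0, H ~ chi^2(2); p-value = 0.827394.
Step 6: alpha = 0.05. fail to reject H0.

H = 0.3789, df = 2, p = 0.827394, fail to reject H0.


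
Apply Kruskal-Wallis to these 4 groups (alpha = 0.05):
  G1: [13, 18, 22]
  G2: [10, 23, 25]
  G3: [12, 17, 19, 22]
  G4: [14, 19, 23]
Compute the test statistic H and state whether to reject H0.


Step 1: Combine all N = 13 observations and assign midranks.
sorted (value, group, rank): (10,G2,1), (12,G3,2), (13,G1,3), (14,G4,4), (17,G3,5), (18,G1,6), (19,G3,7.5), (19,G4,7.5), (22,G1,9.5), (22,G3,9.5), (23,G2,11.5), (23,G4,11.5), (25,G2,13)
Step 2: Sum ranks within each group.
R_1 = 18.5 (n_1 = 3)
R_2 = 25.5 (n_2 = 3)
R_3 = 24 (n_3 = 4)
R_4 = 23 (n_4 = 3)
Step 3: H = 12/(N(N+1)) * sum(R_i^2/n_i) - 3(N+1)
     = 12/(13*14) * (18.5^2/3 + 25.5^2/3 + 24^2/4 + 23^2/3) - 3*14
     = 0.065934 * 651.167 - 42
     = 0.934066.
Step 4: Ties present; correction factor C = 1 - 18/(13^3 - 13) = 0.991758. Corrected H = 0.934066 / 0.991758 = 0.941828.
Step 5: Under H0, H ~ chi^2(3); p-value = 0.815324.
Step 6: alpha = 0.05. fail to reject H0.

H = 0.9418, df = 3, p = 0.815324, fail to reject H0.


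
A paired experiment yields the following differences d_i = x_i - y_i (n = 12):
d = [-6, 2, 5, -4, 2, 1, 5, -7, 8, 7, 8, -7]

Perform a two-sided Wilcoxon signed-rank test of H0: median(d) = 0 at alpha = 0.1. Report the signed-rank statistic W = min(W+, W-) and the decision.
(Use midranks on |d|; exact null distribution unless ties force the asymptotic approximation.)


Step 1: Drop any zero differences (none here) and take |d_i|.
|d| = [6, 2, 5, 4, 2, 1, 5, 7, 8, 7, 8, 7]
Step 2: Midrank |d_i| (ties get averaged ranks).
ranks: |6|->7, |2|->2.5, |5|->5.5, |4|->4, |2|->2.5, |1|->1, |5|->5.5, |7|->9, |8|->11.5, |7|->9, |8|->11.5, |7|->9
Step 3: Attach original signs; sum ranks with positive sign and with negative sign.
W+ = 2.5 + 5.5 + 2.5 + 1 + 5.5 + 11.5 + 9 + 11.5 = 49
W- = 7 + 4 + 9 + 9 = 29
(Check: W+ + W- = 78 should equal n(n+1)/2 = 78.)
Step 4: Test statistic W = min(W+, W-) = 29.
Step 5: Ties in |d|, so use the tie-corrected normal approximation.
        E[W] = n(n+1)/4 = 12*13/4 = 39.
        Tie groups: |d|=2 (t=2), |d|=5 (t=2), |d|=7 (t=3), |d|=8 (t=2); sum(t^3 - t) = 42.
        Var[W] = n(n+1)(2n+1)/24 - sum(t^3-t)/48 = 3900/24 - 42/48 = 161.625.
        z = (W - E[W]) / sqrt(Var[W]) = (29 - 39) / 12.7132 = -0.7866.
        Two-sided p = 2*Phi(z) = 0.431525.
Step 6: alpha = 0.1. fail to reject H0.

W+ = 49, W- = 29, W = min = 29, p = 0.431525, fail to reject H0.


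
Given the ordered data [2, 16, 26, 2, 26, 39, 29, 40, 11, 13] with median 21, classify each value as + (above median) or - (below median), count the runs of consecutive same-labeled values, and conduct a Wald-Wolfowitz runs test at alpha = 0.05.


Step 1: Compute median = 21; label A = above, B = below.
Labels in order: BBABAAAABB  (n_A = 5, n_B = 5)
Step 2: Count runs R = 5.
Step 3: Under H0 (random ordering), E[R] = 2*n_A*n_B/(n_A+n_B) + 1 = 2*5*5/10 + 1 = 6.0000.
        Var[R] = 2*n_A*n_B*(2*n_A*n_B - n_A - n_B) / ((n_A+n_B)^2 * (n_A+n_B-1)) = 2000/900 = 2.2222.
        SD[R] = 1.4907.
Step 4: Continuity-corrected z = (R + 0.5 - E[R]) / SD[R] = (5 + 0.5 - 6.0000) / 1.4907 = -0.3354.
Step 5: Two-sided p-value via normal approximation = 2*(1 - Phi(|z|)) = 0.737316.
Step 6: alpha = 0.05. fail to reject H0.

R = 5, z = -0.3354, p = 0.737316, fail to reject H0.


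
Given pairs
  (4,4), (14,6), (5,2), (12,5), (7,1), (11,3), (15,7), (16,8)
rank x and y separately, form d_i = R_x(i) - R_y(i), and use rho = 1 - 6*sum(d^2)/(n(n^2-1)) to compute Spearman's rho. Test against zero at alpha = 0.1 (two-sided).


Step 1: Rank x and y separately (midranks; no ties here).
rank(x): 4->1, 14->6, 5->2, 12->5, 7->3, 11->4, 15->7, 16->8
rank(y): 4->4, 6->6, 2->2, 5->5, 1->1, 3->3, 7->7, 8->8
Step 2: d_i = R_x(i) - R_y(i); compute d_i^2.
  (1-4)^2=9, (6-6)^2=0, (2-2)^2=0, (5-5)^2=0, (3-1)^2=4, (4-3)^2=1, (7-7)^2=0, (8-8)^2=0
sum(d^2) = 14.
Step 3: rho = 1 - 6*14 / (8*(8^2 - 1)) = 1 - 84/504 = 0.833333.
Step 4: Under H0, t = rho * sqrt((n-2)/(1-rho^2)) = 3.6927 ~ t(6).
Step 5: Two-sided p-value from the t-distribution with 6 df = 0.010176.
Step 6: alpha = 0.1. reject H0.

rho = 0.8333, p = 0.010176, reject H0 at alpha = 0.1.


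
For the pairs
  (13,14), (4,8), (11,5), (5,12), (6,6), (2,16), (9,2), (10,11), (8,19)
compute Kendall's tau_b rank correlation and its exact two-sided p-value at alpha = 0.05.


Step 1: Enumerate the 36 unordered pairs (i,j) with i<j and classify each by sign(x_j-x_i) * sign(y_j-y_i).
  (1,2):dx=-9,dy=-6->C; (1,3):dx=-2,dy=-9->C; (1,4):dx=-8,dy=-2->C; (1,5):dx=-7,dy=-8->C
  (1,6):dx=-11,dy=+2->D; (1,7):dx=-4,dy=-12->C; (1,8):dx=-3,dy=-3->C; (1,9):dx=-5,dy=+5->D
  (2,3):dx=+7,dy=-3->D; (2,4):dx=+1,dy=+4->C; (2,5):dx=+2,dy=-2->D; (2,6):dx=-2,dy=+8->D
  (2,7):dx=+5,dy=-6->D; (2,8):dx=+6,dy=+3->C; (2,9):dx=+4,dy=+11->C; (3,4):dx=-6,dy=+7->D
  (3,5):dx=-5,dy=+1->D; (3,6):dx=-9,dy=+11->D; (3,7):dx=-2,dy=-3->C; (3,8):dx=-1,dy=+6->D
  (3,9):dx=-3,dy=+14->D; (4,5):dx=+1,dy=-6->D; (4,6):dx=-3,dy=+4->D; (4,7):dx=+4,dy=-10->D
  (4,8):dx=+5,dy=-1->D; (4,9):dx=+3,dy=+7->C; (5,6):dx=-4,dy=+10->D; (5,7):dx=+3,dy=-4->D
  (5,8):dx=+4,dy=+5->C; (5,9):dx=+2,dy=+13->C; (6,7):dx=+7,dy=-14->D; (6,8):dx=+8,dy=-5->D
  (6,9):dx=+6,dy=+3->C; (7,8):dx=+1,dy=+9->C; (7,9):dx=-1,dy=+17->D; (8,9):dx=-2,dy=+8->D
Step 2: C = 15, D = 21, total pairs = 36.
Step 3: tau = (C - D)/(n(n-1)/2) = (15 - 21)/36 = -0.166667.
Step 4: Exact two-sided p-value (enumerate n! = 362880 permutations of y under H0): p = 0.612202.
Step 5: alpha = 0.05. fail to reject H0.

tau_b = -0.1667 (C=15, D=21), p = 0.612202, fail to reject H0.


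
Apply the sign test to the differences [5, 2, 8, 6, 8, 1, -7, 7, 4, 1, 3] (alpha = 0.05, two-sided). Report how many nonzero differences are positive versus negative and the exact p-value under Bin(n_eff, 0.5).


Step 1: Discard zero differences. Original n = 11; n_eff = number of nonzero differences = 11.
Nonzero differences (with sign): +5, +2, +8, +6, +8, +1, -7, +7, +4, +1, +3
Step 2: Count signs: positive = 10, negative = 1.
Step 3: Under H0: P(positive) = 0.5, so the number of positives S ~ Bin(11, 0.5).
Step 4: Two-sided exact p-value = sum of Bin(11,0.5) probabilities at or below the observed probability = 0.011719.
Step 5: alpha = 0.05. reject H0.

n_eff = 11, pos = 10, neg = 1, p = 0.011719, reject H0.


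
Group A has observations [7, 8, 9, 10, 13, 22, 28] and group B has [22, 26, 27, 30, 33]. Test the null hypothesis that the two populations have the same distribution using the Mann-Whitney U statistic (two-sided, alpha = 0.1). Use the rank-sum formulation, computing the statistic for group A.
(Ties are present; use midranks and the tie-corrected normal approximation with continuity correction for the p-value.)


Step 1: Combine and sort all 12 observations; assign midranks.
sorted (value, group): (7,X), (8,X), (9,X), (10,X), (13,X), (22,X), (22,Y), (26,Y), (27,Y), (28,X), (30,Y), (33,Y)
ranks: 7->1, 8->2, 9->3, 10->4, 13->5, 22->6.5, 22->6.5, 26->8, 27->9, 28->10, 30->11, 33->12
Step 2: Rank sum for X: R1 = 1 + 2 + 3 + 4 + 5 + 6.5 + 10 = 31.5.
Step 3: U_X = R1 - n1(n1+1)/2 = 31.5 - 7*8/2 = 31.5 - 28 = 3.5.
       U_Y = n1*n2 - U_X = 35 - 3.5 = 31.5.
Step 4: Ties are present, so use the tie-corrected normal approximation (with continuity correction) for the p-value.
Step 5: p-value = 0.028075; compare to alpha = 0.1. reject H0.

U_X = 3.5, p = 0.028075, reject H0 at alpha = 0.1.


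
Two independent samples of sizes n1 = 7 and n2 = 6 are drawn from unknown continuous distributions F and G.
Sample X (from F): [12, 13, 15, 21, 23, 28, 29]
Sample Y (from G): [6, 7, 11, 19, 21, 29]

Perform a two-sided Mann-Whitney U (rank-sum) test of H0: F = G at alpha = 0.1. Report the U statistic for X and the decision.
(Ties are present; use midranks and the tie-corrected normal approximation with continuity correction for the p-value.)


Step 1: Combine and sort all 13 observations; assign midranks.
sorted (value, group): (6,Y), (7,Y), (11,Y), (12,X), (13,X), (15,X), (19,Y), (21,X), (21,Y), (23,X), (28,X), (29,X), (29,Y)
ranks: 6->1, 7->2, 11->3, 12->4, 13->5, 15->6, 19->7, 21->8.5, 21->8.5, 23->10, 28->11, 29->12.5, 29->12.5
Step 2: Rank sum for X: R1 = 4 + 5 + 6 + 8.5 + 10 + 11 + 12.5 = 57.
Step 3: U_X = R1 - n1(n1+1)/2 = 57 - 7*8/2 = 57 - 28 = 29.
       U_Y = n1*n2 - U_X = 42 - 29 = 13.
Step 4: Ties are present, so use the tie-corrected normal approximation (with continuity correction) for the p-value.
Step 5: p-value = 0.282651; compare to alpha = 0.1. fail to reject H0.

U_X = 29, p = 0.282651, fail to reject H0 at alpha = 0.1.


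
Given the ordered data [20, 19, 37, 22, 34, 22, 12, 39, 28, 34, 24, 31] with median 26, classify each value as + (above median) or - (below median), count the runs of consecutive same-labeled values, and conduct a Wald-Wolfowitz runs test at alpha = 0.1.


Step 1: Compute median = 26; label A = above, B = below.
Labels in order: BBABABBAAABA  (n_A = 6, n_B = 6)
Step 2: Count runs R = 8.
Step 3: Under H0 (random ordering), E[R] = 2*n_A*n_B/(n_A+n_B) + 1 = 2*6*6/12 + 1 = 7.0000.
        Var[R] = 2*n_A*n_B*(2*n_A*n_B - n_A - n_B) / ((n_A+n_B)^2 * (n_A+n_B-1)) = 4320/1584 = 2.7273.
        SD[R] = 1.6514.
Step 4: Continuity-corrected z = (R - 0.5 - E[R]) / SD[R] = (8 - 0.5 - 7.0000) / 1.6514 = 0.3028.
Step 5: Two-sided p-value via normal approximation = 2*(1 - Phi(|z|)) = 0.762069.
Step 6: alpha = 0.1. fail to reject H0.

R = 8, z = 0.3028, p = 0.762069, fail to reject H0.


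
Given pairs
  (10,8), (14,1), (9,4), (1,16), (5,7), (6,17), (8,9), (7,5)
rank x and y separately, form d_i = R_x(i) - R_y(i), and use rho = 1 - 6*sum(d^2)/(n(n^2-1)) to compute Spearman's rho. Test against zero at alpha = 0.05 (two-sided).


Step 1: Rank x and y separately (midranks; no ties here).
rank(x): 10->7, 14->8, 9->6, 1->1, 5->2, 6->3, 8->5, 7->4
rank(y): 8->5, 1->1, 4->2, 16->7, 7->4, 17->8, 9->6, 5->3
Step 2: d_i = R_x(i) - R_y(i); compute d_i^2.
  (7-5)^2=4, (8-1)^2=49, (6-2)^2=16, (1-7)^2=36, (2-4)^2=4, (3-8)^2=25, (5-6)^2=1, (4-3)^2=1
sum(d^2) = 136.
Step 3: rho = 1 - 6*136 / (8*(8^2 - 1)) = 1 - 816/504 = -0.619048.
Step 4: Under H0, t = rho * sqrt((n-2)/(1-rho^2)) = -1.9308 ~ t(6).
Step 5: Two-sided p-value from the t-distribution with 6 df = 0.101733.
Step 6: alpha = 0.05. fail to reject H0.

rho = -0.6190, p = 0.101733, fail to reject H0 at alpha = 0.05.


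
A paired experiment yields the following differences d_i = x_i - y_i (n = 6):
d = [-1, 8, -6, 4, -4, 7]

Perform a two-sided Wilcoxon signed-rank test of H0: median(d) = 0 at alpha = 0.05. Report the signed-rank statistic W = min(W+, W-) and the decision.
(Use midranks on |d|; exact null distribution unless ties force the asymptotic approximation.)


Step 1: Drop any zero differences (none here) and take |d_i|.
|d| = [1, 8, 6, 4, 4, 7]
Step 2: Midrank |d_i| (ties get averaged ranks).
ranks: |1|->1, |8|->6, |6|->4, |4|->2.5, |4|->2.5, |7|->5
Step 3: Attach original signs; sum ranks with positive sign and with negative sign.
W+ = 6 + 2.5 + 5 = 13.5
W- = 1 + 4 + 2.5 = 7.5
(Check: W+ + W- = 21 should equal n(n+1)/2 = 21.)
Step 4: Test statistic W = min(W+, W-) = 7.5.
Step 5: Ties in |d|, so use the tie-corrected normal approximation.
        E[W] = n(n+1)/4 = 6*7/4 = 10.5.
        Tie groups: |d|=4 (t=2); sum(t^3 - t) = 6.
        Var[W] = n(n+1)(2n+1)/24 - sum(t^3-t)/48 = 546/24 - 6/48 = 22.625.
        z = (W - E[W]) / sqrt(Var[W]) = (7.5 - 10.5) / 4.7566 = -0.6307.
        Two-sided p = 2*Phi(z) = 0.528233.
Step 6: alpha = 0.05. fail to reject H0.

W+ = 13.5, W- = 7.5, W = min = 7.5, p = 0.528233, fail to reject H0.


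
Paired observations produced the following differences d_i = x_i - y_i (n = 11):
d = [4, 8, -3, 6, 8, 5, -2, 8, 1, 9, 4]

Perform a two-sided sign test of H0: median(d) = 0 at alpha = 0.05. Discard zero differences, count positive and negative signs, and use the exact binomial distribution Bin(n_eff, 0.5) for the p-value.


Step 1: Discard zero differences. Original n = 11; n_eff = number of nonzero differences = 11.
Nonzero differences (with sign): +4, +8, -3, +6, +8, +5, -2, +8, +1, +9, +4
Step 2: Count signs: positive = 9, negative = 2.
Step 3: Under H0: P(positive) = 0.5, so the number of positives S ~ Bin(11, 0.5).
Step 4: Two-sided exact p-value = sum of Bin(11,0.5) probabilities at or below the observed probability = 0.065430.
Step 5: alpha = 0.05. fail to reject H0.

n_eff = 11, pos = 9, neg = 2, p = 0.065430, fail to reject H0.


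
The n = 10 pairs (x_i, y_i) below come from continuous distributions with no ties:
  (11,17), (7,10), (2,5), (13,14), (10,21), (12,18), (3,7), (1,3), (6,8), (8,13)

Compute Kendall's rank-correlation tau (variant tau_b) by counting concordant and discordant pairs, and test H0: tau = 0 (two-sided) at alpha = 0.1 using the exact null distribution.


Step 1: Enumerate the 45 unordered pairs (i,j) with i<j and classify each by sign(x_j-x_i) * sign(y_j-y_i).
  (1,2):dx=-4,dy=-7->C; (1,3):dx=-9,dy=-12->C; (1,4):dx=+2,dy=-3->D; (1,5):dx=-1,dy=+4->D
  (1,6):dx=+1,dy=+1->C; (1,7):dx=-8,dy=-10->C; (1,8):dx=-10,dy=-14->C; (1,9):dx=-5,dy=-9->C
  (1,10):dx=-3,dy=-4->C; (2,3):dx=-5,dy=-5->C; (2,4):dx=+6,dy=+4->C; (2,5):dx=+3,dy=+11->C
  (2,6):dx=+5,dy=+8->C; (2,7):dx=-4,dy=-3->C; (2,8):dx=-6,dy=-7->C; (2,9):dx=-1,dy=-2->C
  (2,10):dx=+1,dy=+3->C; (3,4):dx=+11,dy=+9->C; (3,5):dx=+8,dy=+16->C; (3,6):dx=+10,dy=+13->C
  (3,7):dx=+1,dy=+2->C; (3,8):dx=-1,dy=-2->C; (3,9):dx=+4,dy=+3->C; (3,10):dx=+6,dy=+8->C
  (4,5):dx=-3,dy=+7->D; (4,6):dx=-1,dy=+4->D; (4,7):dx=-10,dy=-7->C; (4,8):dx=-12,dy=-11->C
  (4,9):dx=-7,dy=-6->C; (4,10):dx=-5,dy=-1->C; (5,6):dx=+2,dy=-3->D; (5,7):dx=-7,dy=-14->C
  (5,8):dx=-9,dy=-18->C; (5,9):dx=-4,dy=-13->C; (5,10):dx=-2,dy=-8->C; (6,7):dx=-9,dy=-11->C
  (6,8):dx=-11,dy=-15->C; (6,9):dx=-6,dy=-10->C; (6,10):dx=-4,dy=-5->C; (7,8):dx=-2,dy=-4->C
  (7,9):dx=+3,dy=+1->C; (7,10):dx=+5,dy=+6->C; (8,9):dx=+5,dy=+5->C; (8,10):dx=+7,dy=+10->C
  (9,10):dx=+2,dy=+5->C
Step 2: C = 40, D = 5, total pairs = 45.
Step 3: tau = (C - D)/(n(n-1)/2) = (40 - 5)/45 = 0.777778.
Step 4: Exact two-sided p-value (enumerate n! = 3628800 permutations of y under H0): p = 0.000946.
Step 5: alpha = 0.1. reject H0.

tau_b = 0.7778 (C=40, D=5), p = 0.000946, reject H0.


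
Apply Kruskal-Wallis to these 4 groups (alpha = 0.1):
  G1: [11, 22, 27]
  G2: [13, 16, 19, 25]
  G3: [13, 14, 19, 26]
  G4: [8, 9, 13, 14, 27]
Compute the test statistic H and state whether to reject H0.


Step 1: Combine all N = 16 observations and assign midranks.
sorted (value, group, rank): (8,G4,1), (9,G4,2), (11,G1,3), (13,G2,5), (13,G3,5), (13,G4,5), (14,G3,7.5), (14,G4,7.5), (16,G2,9), (19,G2,10.5), (19,G3,10.5), (22,G1,12), (25,G2,13), (26,G3,14), (27,G1,15.5), (27,G4,15.5)
Step 2: Sum ranks within each group.
R_1 = 30.5 (n_1 = 3)
R_2 = 37.5 (n_2 = 4)
R_3 = 37 (n_3 = 4)
R_4 = 31 (n_4 = 5)
Step 3: H = 12/(N(N+1)) * sum(R_i^2/n_i) - 3(N+1)
     = 12/(16*17) * (30.5^2/3 + 37.5^2/4 + 37^2/4 + 31^2/5) - 3*17
     = 0.044118 * 1196.1 - 51
     = 1.768934.
Step 4: Ties present; correction factor C = 1 - 42/(16^3 - 16) = 0.989706. Corrected H = 1.768934 / 0.989706 = 1.787333.
Step 5: Under H0, H ~ chi^2(3); p-value = 0.617695.
Step 6: alpha = 0.1. fail to reject H0.

H = 1.7873, df = 3, p = 0.617695, fail to reject H0.


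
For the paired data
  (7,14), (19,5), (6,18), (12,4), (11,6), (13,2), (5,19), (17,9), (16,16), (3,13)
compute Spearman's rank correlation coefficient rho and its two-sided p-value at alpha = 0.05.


Step 1: Rank x and y separately (midranks; no ties here).
rank(x): 7->4, 19->10, 6->3, 12->6, 11->5, 13->7, 5->2, 17->9, 16->8, 3->1
rank(y): 14->7, 5->3, 18->9, 4->2, 6->4, 2->1, 19->10, 9->5, 16->8, 13->6
Step 2: d_i = R_x(i) - R_y(i); compute d_i^2.
  (4-7)^2=9, (10-3)^2=49, (3-9)^2=36, (6-2)^2=16, (5-4)^2=1, (7-1)^2=36, (2-10)^2=64, (9-5)^2=16, (8-8)^2=0, (1-6)^2=25
sum(d^2) = 252.
Step 3: rho = 1 - 6*252 / (10*(10^2 - 1)) = 1 - 1512/990 = -0.527273.
Step 4: Under H0, t = rho * sqrt((n-2)/(1-rho^2)) = -1.7552 ~ t(8).
Step 5: Two-sided p-value from the t-distribution with 8 df = 0.117308.
Step 6: alpha = 0.05. fail to reject H0.

rho = -0.5273, p = 0.117308, fail to reject H0 at alpha = 0.05.


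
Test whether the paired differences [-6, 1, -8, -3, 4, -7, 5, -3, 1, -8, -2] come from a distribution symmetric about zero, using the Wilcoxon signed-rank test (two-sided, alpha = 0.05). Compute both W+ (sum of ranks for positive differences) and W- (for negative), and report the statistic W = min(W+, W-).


Step 1: Drop any zero differences (none here) and take |d_i|.
|d| = [6, 1, 8, 3, 4, 7, 5, 3, 1, 8, 2]
Step 2: Midrank |d_i| (ties get averaged ranks).
ranks: |6|->8, |1|->1.5, |8|->10.5, |3|->4.5, |4|->6, |7|->9, |5|->7, |3|->4.5, |1|->1.5, |8|->10.5, |2|->3
Step 3: Attach original signs; sum ranks with positive sign and with negative sign.
W+ = 1.5 + 6 + 7 + 1.5 = 16
W- = 8 + 10.5 + 4.5 + 9 + 4.5 + 10.5 + 3 = 50
(Check: W+ + W- = 66 should equal n(n+1)/2 = 66.)
Step 4: Test statistic W = min(W+, W-) = 16.
Step 5: Ties in |d|, so use the tie-corrected normal approximation.
        E[W] = n(n+1)/4 = 11*12/4 = 33.
        Tie groups: |d|=1 (t=2), |d|=3 (t=2), |d|=8 (t=2); sum(t^3 - t) = 18.
        Var[W] = n(n+1)(2n+1)/24 - sum(t^3-t)/48 = 3036/24 - 18/48 = 126.125.
        z = (W - E[W]) / sqrt(Var[W]) = (16 - 33) / 11.2305 = -1.5137.
        Two-sided p = 2*Phi(z) = 0.130094.
Step 6: alpha = 0.05. fail to reject H0.

W+ = 16, W- = 50, W = min = 16, p = 0.130094, fail to reject H0.


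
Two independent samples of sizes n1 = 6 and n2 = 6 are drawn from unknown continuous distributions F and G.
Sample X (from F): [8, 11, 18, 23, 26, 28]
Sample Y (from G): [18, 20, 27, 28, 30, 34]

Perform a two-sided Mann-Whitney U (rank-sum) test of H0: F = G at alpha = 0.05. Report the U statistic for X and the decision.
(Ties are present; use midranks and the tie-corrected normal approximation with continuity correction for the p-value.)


Step 1: Combine and sort all 12 observations; assign midranks.
sorted (value, group): (8,X), (11,X), (18,X), (18,Y), (20,Y), (23,X), (26,X), (27,Y), (28,X), (28,Y), (30,Y), (34,Y)
ranks: 8->1, 11->2, 18->3.5, 18->3.5, 20->5, 23->6, 26->7, 27->8, 28->9.5, 28->9.5, 30->11, 34->12
Step 2: Rank sum for X: R1 = 1 + 2 + 3.5 + 6 + 7 + 9.5 = 29.
Step 3: U_X = R1 - n1(n1+1)/2 = 29 - 6*7/2 = 29 - 21 = 8.
       U_Y = n1*n2 - U_X = 36 - 8 = 28.
Step 4: Ties are present, so use the tie-corrected normal approximation (with continuity correction) for the p-value.
Step 5: p-value = 0.126869; compare to alpha = 0.05. fail to reject H0.

U_X = 8, p = 0.126869, fail to reject H0 at alpha = 0.05.


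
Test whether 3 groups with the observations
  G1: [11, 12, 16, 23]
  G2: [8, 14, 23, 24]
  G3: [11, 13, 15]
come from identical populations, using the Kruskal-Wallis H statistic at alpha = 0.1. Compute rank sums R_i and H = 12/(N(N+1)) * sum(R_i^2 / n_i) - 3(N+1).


Step 1: Combine all N = 11 observations and assign midranks.
sorted (value, group, rank): (8,G2,1), (11,G1,2.5), (11,G3,2.5), (12,G1,4), (13,G3,5), (14,G2,6), (15,G3,7), (16,G1,8), (23,G1,9.5), (23,G2,9.5), (24,G2,11)
Step 2: Sum ranks within each group.
R_1 = 24 (n_1 = 4)
R_2 = 27.5 (n_2 = 4)
R_3 = 14.5 (n_3 = 3)
Step 3: H = 12/(N(N+1)) * sum(R_i^2/n_i) - 3(N+1)
     = 12/(11*12) * (24^2/4 + 27.5^2/4 + 14.5^2/3) - 3*12
     = 0.090909 * 403.146 - 36
     = 0.649621.
Step 4: Ties present; correction factor C = 1 - 12/(11^3 - 11) = 0.990909. Corrected H = 0.649621 / 0.990909 = 0.655581.
Step 5: Under H0, H ~ chi^2(2); p-value = 0.720514.
Step 6: alpha = 0.1. fail to reject H0.

H = 0.6556, df = 2, p = 0.720514, fail to reject H0.


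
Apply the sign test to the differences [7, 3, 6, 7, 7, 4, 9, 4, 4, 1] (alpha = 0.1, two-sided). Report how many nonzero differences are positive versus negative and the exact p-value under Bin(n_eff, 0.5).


Step 1: Discard zero differences. Original n = 10; n_eff = number of nonzero differences = 10.
Nonzero differences (with sign): +7, +3, +6, +7, +7, +4, +9, +4, +4, +1
Step 2: Count signs: positive = 10, negative = 0.
Step 3: Under H0: P(positive) = 0.5, so the number of positives S ~ Bin(10, 0.5).
Step 4: Two-sided exact p-value = sum of Bin(10,0.5) probabilities at or below the observed probability = 0.001953.
Step 5: alpha = 0.1. reject H0.

n_eff = 10, pos = 10, neg = 0, p = 0.001953, reject H0.


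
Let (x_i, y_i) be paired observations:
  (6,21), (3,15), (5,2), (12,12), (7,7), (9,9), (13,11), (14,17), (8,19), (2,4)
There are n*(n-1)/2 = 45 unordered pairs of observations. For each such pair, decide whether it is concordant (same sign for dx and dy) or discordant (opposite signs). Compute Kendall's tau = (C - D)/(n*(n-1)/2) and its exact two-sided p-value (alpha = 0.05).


Step 1: Enumerate the 45 unordered pairs (i,j) with i<j and classify each by sign(x_j-x_i) * sign(y_j-y_i).
  (1,2):dx=-3,dy=-6->C; (1,3):dx=-1,dy=-19->C; (1,4):dx=+6,dy=-9->D; (1,5):dx=+1,dy=-14->D
  (1,6):dx=+3,dy=-12->D; (1,7):dx=+7,dy=-10->D; (1,8):dx=+8,dy=-4->D; (1,9):dx=+2,dy=-2->D
  (1,10):dx=-4,dy=-17->C; (2,3):dx=+2,dy=-13->D; (2,4):dx=+9,dy=-3->D; (2,5):dx=+4,dy=-8->D
  (2,6):dx=+6,dy=-6->D; (2,7):dx=+10,dy=-4->D; (2,8):dx=+11,dy=+2->C; (2,9):dx=+5,dy=+4->C
  (2,10):dx=-1,dy=-11->C; (3,4):dx=+7,dy=+10->C; (3,5):dx=+2,dy=+5->C; (3,6):dx=+4,dy=+7->C
  (3,7):dx=+8,dy=+9->C; (3,8):dx=+9,dy=+15->C; (3,9):dx=+3,dy=+17->C; (3,10):dx=-3,dy=+2->D
  (4,5):dx=-5,dy=-5->C; (4,6):dx=-3,dy=-3->C; (4,7):dx=+1,dy=-1->D; (4,8):dx=+2,dy=+5->C
  (4,9):dx=-4,dy=+7->D; (4,10):dx=-10,dy=-8->C; (5,6):dx=+2,dy=+2->C; (5,7):dx=+6,dy=+4->C
  (5,8):dx=+7,dy=+10->C; (5,9):dx=+1,dy=+12->C; (5,10):dx=-5,dy=-3->C; (6,7):dx=+4,dy=+2->C
  (6,8):dx=+5,dy=+8->C; (6,9):dx=-1,dy=+10->D; (6,10):dx=-7,dy=-5->C; (7,8):dx=+1,dy=+6->C
  (7,9):dx=-5,dy=+8->D; (7,10):dx=-11,dy=-7->C; (8,9):dx=-6,dy=+2->D; (8,10):dx=-12,dy=-13->C
  (9,10):dx=-6,dy=-15->C
Step 2: C = 28, D = 17, total pairs = 45.
Step 3: tau = (C - D)/(n(n-1)/2) = (28 - 17)/45 = 0.244444.
Step 4: Exact two-sided p-value (enumerate n! = 3628800 permutations of y under H0): p = 0.380720.
Step 5: alpha = 0.05. fail to reject H0.

tau_b = 0.2444 (C=28, D=17), p = 0.380720, fail to reject H0.


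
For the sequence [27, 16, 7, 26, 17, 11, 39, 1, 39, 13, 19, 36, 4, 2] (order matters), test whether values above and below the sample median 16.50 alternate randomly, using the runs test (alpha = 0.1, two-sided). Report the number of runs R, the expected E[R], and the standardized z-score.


Step 1: Compute median = 16.50; label A = above, B = below.
Labels in order: ABBAABABABAABB  (n_A = 7, n_B = 7)
Step 2: Count runs R = 10.
Step 3: Under H0 (random ordering), E[R] = 2*n_A*n_B/(n_A+n_B) + 1 = 2*7*7/14 + 1 = 8.0000.
        Var[R] = 2*n_A*n_B*(2*n_A*n_B - n_A - n_B) / ((n_A+n_B)^2 * (n_A+n_B-1)) = 8232/2548 = 3.2308.
        SD[R] = 1.7974.
Step 4: Continuity-corrected z = (R - 0.5 - E[R]) / SD[R] = (10 - 0.5 - 8.0000) / 1.7974 = 0.8345.
Step 5: Two-sided p-value via normal approximation = 2*(1 - Phi(|z|)) = 0.403986.
Step 6: alpha = 0.1. fail to reject H0.

R = 10, z = 0.8345, p = 0.403986, fail to reject H0.


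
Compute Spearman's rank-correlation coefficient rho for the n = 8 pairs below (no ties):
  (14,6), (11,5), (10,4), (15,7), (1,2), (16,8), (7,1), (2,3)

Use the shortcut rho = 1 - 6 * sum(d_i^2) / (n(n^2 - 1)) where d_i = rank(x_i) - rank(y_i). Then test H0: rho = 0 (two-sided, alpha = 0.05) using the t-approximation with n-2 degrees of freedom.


Step 1: Rank x and y separately (midranks; no ties here).
rank(x): 14->6, 11->5, 10->4, 15->7, 1->1, 16->8, 7->3, 2->2
rank(y): 6->6, 5->5, 4->4, 7->7, 2->2, 8->8, 1->1, 3->3
Step 2: d_i = R_x(i) - R_y(i); compute d_i^2.
  (6-6)^2=0, (5-5)^2=0, (4-4)^2=0, (7-7)^2=0, (1-2)^2=1, (8-8)^2=0, (3-1)^2=4, (2-3)^2=1
sum(d^2) = 6.
Step 3: rho = 1 - 6*6 / (8*(8^2 - 1)) = 1 - 36/504 = 0.928571.
Step 4: Under H0, t = rho * sqrt((n-2)/(1-rho^2)) = 6.1283 ~ t(6).
Step 5: Two-sided p-value from the t-distribution with 6 df = 0.000863.
Step 6: alpha = 0.05. reject H0.

rho = 0.9286, p = 0.000863, reject H0 at alpha = 0.05.


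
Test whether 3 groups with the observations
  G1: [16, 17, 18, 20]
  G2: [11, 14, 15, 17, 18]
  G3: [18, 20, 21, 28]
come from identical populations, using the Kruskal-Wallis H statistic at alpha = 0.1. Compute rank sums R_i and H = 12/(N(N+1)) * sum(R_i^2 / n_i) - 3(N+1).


Step 1: Combine all N = 13 observations and assign midranks.
sorted (value, group, rank): (11,G2,1), (14,G2,2), (15,G2,3), (16,G1,4), (17,G1,5.5), (17,G2,5.5), (18,G1,8), (18,G2,8), (18,G3,8), (20,G1,10.5), (20,G3,10.5), (21,G3,12), (28,G3,13)
Step 2: Sum ranks within each group.
R_1 = 28 (n_1 = 4)
R_2 = 19.5 (n_2 = 5)
R_3 = 43.5 (n_3 = 4)
Step 3: H = 12/(N(N+1)) * sum(R_i^2/n_i) - 3(N+1)
     = 12/(13*14) * (28^2/4 + 19.5^2/5 + 43.5^2/4) - 3*14
     = 0.065934 * 745.112 - 42
     = 7.128297.
Step 4: Ties present; correction factor C = 1 - 36/(13^3 - 13) = 0.983516. Corrected H = 7.128297 / 0.983516 = 7.247765.
Step 5: Under H0, H ~ chi^2(2); p-value = 0.026679.
Step 6: alpha = 0.1. reject H0.

H = 7.2478, df = 2, p = 0.026679, reject H0.


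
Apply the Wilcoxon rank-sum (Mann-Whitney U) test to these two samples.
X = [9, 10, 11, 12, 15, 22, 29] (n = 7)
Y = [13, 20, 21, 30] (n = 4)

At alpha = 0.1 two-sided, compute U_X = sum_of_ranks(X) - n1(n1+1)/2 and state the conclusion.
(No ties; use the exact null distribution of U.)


Step 1: Combine and sort all 11 observations; assign midranks.
sorted (value, group): (9,X), (10,X), (11,X), (12,X), (13,Y), (15,X), (20,Y), (21,Y), (22,X), (29,X), (30,Y)
ranks: 9->1, 10->2, 11->3, 12->4, 13->5, 15->6, 20->7, 21->8, 22->9, 29->10, 30->11
Step 2: Rank sum for X: R1 = 1 + 2 + 3 + 4 + 6 + 9 + 10 = 35.
Step 3: U_X = R1 - n1(n1+1)/2 = 35 - 7*8/2 = 35 - 28 = 7.
       U_Y = n1*n2 - U_X = 28 - 7 = 21.
Step 4: No ties, so the exact null distribution of U (based on enumerating the C(11,7) = 330 equally likely rank assignments) gives the two-sided p-value.
Step 5: p-value = 0.230303; compare to alpha = 0.1. fail to reject H0.

U_X = 7, p = 0.230303, fail to reject H0 at alpha = 0.1.
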